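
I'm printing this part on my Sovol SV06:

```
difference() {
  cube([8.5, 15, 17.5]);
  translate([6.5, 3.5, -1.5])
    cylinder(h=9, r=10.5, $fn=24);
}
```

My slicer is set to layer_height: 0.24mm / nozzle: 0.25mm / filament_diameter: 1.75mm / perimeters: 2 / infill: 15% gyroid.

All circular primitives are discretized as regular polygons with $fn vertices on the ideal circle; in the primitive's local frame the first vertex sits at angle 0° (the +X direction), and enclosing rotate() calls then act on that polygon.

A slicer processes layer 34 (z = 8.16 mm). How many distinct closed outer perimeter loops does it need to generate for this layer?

At z = 8.16 mm: the cube (footprint 8.5×15) is included at this height; the cylinder at (6.5, 3.5) is absent (z outside [-1.5, 7.5]); After the difference (first − rest): none of the subtracted shapes is present at this height, so the 8.5×15 cube is unchanged — 1 connected region. The result has 1 disconnected region.

1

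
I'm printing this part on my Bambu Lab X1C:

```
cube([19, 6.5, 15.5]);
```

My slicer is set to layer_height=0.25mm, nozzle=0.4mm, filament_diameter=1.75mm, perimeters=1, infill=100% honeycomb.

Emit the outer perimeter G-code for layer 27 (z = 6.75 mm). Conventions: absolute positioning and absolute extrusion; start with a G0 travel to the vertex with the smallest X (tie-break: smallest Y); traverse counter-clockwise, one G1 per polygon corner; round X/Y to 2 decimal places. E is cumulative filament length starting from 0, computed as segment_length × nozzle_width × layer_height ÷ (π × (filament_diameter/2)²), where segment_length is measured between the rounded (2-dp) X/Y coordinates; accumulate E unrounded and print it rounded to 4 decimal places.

G0 X0.00 Y0.00 Z6.75
G1 X19.00 Y0.00 E0.7899
G1 X19.00 Y6.50 E1.0602
G1 X0.00 Y6.50 E1.8501
G1 X0.00 Y0.00 E2.1203

At z = 6.75 mm: the cube (footprint 19×6.5) is included at this height. The outline is a single polygon with 4 vertices. Extrusion per mm of travel: 0.4 × 0.25 / (π × 0.875²) = 0.041575. Accumulating E over each segment gives final E = 2.1203.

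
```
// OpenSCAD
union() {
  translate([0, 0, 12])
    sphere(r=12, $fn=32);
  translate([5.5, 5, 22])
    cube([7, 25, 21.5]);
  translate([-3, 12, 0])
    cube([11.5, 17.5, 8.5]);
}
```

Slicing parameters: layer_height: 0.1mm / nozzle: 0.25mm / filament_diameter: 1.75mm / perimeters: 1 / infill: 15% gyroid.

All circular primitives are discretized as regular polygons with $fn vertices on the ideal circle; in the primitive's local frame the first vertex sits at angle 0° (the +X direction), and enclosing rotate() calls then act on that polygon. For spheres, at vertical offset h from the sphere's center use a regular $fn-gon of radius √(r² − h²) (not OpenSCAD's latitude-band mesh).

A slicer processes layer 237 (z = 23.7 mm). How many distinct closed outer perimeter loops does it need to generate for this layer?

At z = 23.7 mm: the r=12 sphere slices to a regular 32-gon of circumradius 2.666 (√(r²−h²) with h=11.7 from center); the 7×25 cube at (5.5, 5) contributes its full rectangle; the cube at (-3, 12) is absent (z outside [0, 8.5]); Taking the union: the 2 present regions are separate (no shared area or edge), so areas and boundary lengths simply add and each stays a separate island — 2 connected regions. The result has 2 disconnected regions.

2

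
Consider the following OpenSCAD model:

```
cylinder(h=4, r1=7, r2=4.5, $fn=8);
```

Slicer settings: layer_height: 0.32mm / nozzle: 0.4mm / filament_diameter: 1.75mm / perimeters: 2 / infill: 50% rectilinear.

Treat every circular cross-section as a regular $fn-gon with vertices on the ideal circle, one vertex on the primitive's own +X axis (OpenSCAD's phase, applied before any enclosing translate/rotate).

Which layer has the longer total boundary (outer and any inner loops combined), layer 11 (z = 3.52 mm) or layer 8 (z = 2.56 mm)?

layer 8 (z = 2.56 mm)

Layer 11 (z = 3.52): the cone: at t=0.880 of its height the radius interpolates to r₁+(r₂−r₁)t = 4.800, giving a regular 8-gon of that circumradius (perimeter = 2·8·4.800·sin(180°/8) = 29.39 mm). So its perimeter = 29.39 mm. Layer 8 (z = 2.56): the cone contributes a regular 8-gon of circumradius 5.400 (interpolated between r1=7 and r2=4.5 at t=0.640) (perimeter = 2·8·5.400·sin(180°/8) = 33.06 mm). So its perimeter = 33.06 mm. Layer 8 is larger (33.06 vs 29.39 mm).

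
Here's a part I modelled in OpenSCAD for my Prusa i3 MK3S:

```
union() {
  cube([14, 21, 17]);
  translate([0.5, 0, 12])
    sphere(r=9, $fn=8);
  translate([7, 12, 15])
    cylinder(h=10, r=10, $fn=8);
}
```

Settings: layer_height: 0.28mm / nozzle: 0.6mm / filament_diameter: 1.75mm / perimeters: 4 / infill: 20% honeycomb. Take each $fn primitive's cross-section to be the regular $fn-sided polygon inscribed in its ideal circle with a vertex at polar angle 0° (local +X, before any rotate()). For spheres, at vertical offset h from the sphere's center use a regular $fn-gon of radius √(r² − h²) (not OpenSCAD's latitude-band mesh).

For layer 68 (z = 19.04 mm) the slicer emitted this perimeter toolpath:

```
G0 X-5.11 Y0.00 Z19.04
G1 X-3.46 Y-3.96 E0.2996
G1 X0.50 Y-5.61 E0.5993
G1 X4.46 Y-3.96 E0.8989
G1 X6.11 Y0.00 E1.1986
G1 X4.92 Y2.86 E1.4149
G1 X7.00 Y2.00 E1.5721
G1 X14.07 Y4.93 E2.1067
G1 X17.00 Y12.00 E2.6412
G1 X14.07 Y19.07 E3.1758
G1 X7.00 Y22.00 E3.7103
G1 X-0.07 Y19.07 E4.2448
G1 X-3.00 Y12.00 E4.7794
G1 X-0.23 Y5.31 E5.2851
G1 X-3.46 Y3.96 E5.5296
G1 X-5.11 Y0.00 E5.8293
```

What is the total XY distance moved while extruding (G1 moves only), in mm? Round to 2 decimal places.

Sum the Euclidean lengths of each G1 segment: total = 83.46 mm.

83.46 mm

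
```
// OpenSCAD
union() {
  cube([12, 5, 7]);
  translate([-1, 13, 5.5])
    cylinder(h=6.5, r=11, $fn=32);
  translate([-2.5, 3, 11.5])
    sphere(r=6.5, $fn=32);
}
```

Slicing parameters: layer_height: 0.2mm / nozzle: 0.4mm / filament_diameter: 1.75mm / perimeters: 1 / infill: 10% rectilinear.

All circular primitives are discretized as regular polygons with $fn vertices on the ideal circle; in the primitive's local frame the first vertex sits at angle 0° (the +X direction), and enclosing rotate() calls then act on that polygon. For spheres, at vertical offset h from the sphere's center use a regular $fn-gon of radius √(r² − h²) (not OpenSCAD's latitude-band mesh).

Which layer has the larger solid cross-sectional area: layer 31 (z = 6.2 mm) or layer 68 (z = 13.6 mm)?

Layer 31 (z = 6.2): the 12×5 cube contributes its full rectangle (area 60.00 mm²); the r=11 cylinder at (-1, 13) contributes a regular 32-gon of circumradius 11 (area = (32/2)·11.000²·sin(360°/32) = 377.69 mm²); the r=6.5 sphere at (-2.5, 3) slices to a regular 32-gon of circumradius 3.763 (√(r²−h²) with h=5.3 from center) (area = (32/2)·3.763²·sin(360°/32) = 44.20 mm²); Merging all regions: the regions partially overlap — summed areas 481.89 mm² minus the doubly-counted overlap 40.57 mm² gives 441.32 mm² — area = 441.32 mm². So its area = 441.32 mm². Layer 68 (z = 13.6): the cube is not intersected at this z (z outside [0, 7]); the cylinder at (-1, 13) is absent (z outside [5.5, 12]); the sphere at (-2.5, 3): section is a regular 32-gon, circumradius = √(r²−h²) = √(6.5²−2.1²) = 6.151 (area = (32/2)·6.151²·sin(360°/32) = 118.12 mm²); Combining (union): only the r=6.5 sphere at (-2.5, 3) is present, so the union is just that shape — area = 118.12 mm². So its area = 118.12 mm². Layer 31 is larger (441.32 vs 118.12 mm²).

layer 31 (z = 6.2 mm)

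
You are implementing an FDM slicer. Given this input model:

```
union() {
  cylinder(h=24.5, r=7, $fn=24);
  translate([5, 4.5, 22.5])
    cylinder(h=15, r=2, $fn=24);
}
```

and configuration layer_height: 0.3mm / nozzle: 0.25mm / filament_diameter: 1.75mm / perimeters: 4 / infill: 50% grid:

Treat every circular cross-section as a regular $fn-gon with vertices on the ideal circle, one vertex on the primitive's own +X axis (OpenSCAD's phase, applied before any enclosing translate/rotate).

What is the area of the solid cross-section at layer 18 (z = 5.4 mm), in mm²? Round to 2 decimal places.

152.19 mm²

At z = 5.4 mm: the cylinder: section is a regular 24-gon, circumradius r=7 (area = (24/2)·7.000²·sin(360°/24) = 152.19 mm²); the cylinder at (5, 4.5) does not reach this height (z outside [22.5, 37.5]); Taking the union: only the r=7 cylinder is present, so the union is just that shape — area = 152.19 mm². Overall, the cross-section is a single solid region. Net area = 152.19 mm².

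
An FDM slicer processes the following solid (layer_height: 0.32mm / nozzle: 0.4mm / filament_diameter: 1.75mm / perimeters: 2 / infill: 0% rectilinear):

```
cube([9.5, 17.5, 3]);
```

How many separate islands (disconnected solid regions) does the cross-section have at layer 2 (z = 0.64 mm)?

At z = 0.64 mm: the cube (footprint 9.5×17.5) is included at this height. Overall, the cross-section is a single solid region. Island count = 1.

1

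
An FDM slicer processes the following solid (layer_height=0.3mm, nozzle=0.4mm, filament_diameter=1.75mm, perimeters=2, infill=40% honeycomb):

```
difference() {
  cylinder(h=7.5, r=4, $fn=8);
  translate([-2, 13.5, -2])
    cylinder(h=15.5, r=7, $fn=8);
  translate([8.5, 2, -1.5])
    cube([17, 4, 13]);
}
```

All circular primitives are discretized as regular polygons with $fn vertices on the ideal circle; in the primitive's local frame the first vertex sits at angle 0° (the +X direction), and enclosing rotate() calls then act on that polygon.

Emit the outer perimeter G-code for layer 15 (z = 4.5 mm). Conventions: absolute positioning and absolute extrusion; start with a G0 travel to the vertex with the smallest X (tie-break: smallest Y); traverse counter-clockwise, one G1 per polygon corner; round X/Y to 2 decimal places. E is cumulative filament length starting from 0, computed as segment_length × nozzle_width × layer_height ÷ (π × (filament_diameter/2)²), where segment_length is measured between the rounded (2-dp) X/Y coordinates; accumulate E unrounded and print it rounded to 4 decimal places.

G0 X-4.00 Y0.00 Z4.50
G1 X-2.83 Y-2.83 E0.1528
G1 X0.00 Y-4.00 E0.3056
G1 X2.83 Y-2.83 E0.4583
G1 X4.00 Y0.00 E0.6111
G1 X2.83 Y2.83 E0.7639
G1 X0.00 Y4.00 E0.9167
G1 X-2.83 Y2.83 E1.0695
G1 X-4.00 Y0.00 E1.2222

At z = 4.5 mm: the r=4 cylinder gives a regular 8-gon of circumradius 4 (constant along its height); the r=7 cylinder at (-2, 13.5) gives a regular 8-gon of circumradius 7 (constant along its height); the cube at (8.5, 2) is present — its section is the full 17×4 rectangle; After the difference (first − rest): starting from the r=4 cylinder, the r=7 cylinder at (-2, 13.5) misses the remaining region (no effect); the 17×4 cube at (8.5, 2) misses the remaining region (no effect) — 1 connected region. The outline is a single polygon with 8 vertices. Extrusion per mm of travel: 0.4 × 0.3 / (π × 0.875²) = 0.049890. Accumulating E over each segment gives final E = 1.2222.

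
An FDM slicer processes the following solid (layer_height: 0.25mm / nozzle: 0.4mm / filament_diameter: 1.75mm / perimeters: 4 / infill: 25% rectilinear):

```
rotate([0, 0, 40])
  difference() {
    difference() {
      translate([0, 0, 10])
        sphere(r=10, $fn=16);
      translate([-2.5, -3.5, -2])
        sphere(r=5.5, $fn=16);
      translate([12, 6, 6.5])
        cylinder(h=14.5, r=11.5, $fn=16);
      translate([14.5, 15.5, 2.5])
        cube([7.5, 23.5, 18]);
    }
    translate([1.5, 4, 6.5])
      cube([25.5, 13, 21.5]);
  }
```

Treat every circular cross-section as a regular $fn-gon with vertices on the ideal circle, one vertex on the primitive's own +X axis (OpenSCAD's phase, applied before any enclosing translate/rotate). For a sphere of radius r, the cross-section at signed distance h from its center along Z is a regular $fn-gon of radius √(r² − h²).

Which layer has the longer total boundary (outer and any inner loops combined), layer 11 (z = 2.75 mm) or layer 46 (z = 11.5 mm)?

layer 46 (z = 11.5 mm)

Layer 11 (z = 2.75): the r=10 sphere contributes a regular 16-gon of circumradius √(10²−7.25²) = 6.887 (perimeter = 2·16·6.887·sin(180°/16) = 43.00 mm); the r=5.5 sphere at (-2.5, -3.5) slices to a regular 16-gon of circumradius 2.773 (√(r²−h²) with h=4.75 from center) (perimeter = 2·16·2.773·sin(180°/16) = 17.31 mm); the cylinder at (12, 6) does not reach this height (z outside [6.5, 21]); the cube at (14.5, 15.5) is present — its section is the full 7.5×23.5 rectangle (perimeter 62.00 mm); Taking the first minus the rest: starting from the r=10 sphere, the r=5.5 sphere at (-2.5, -3.5) partially overlaps it — only the 23.08 mm² overlap (of its 23.54 mm²) is removed, clipping the outline; the 7.5×23.5 cube at (14.5, 15.5) misses the remaining region (no effect) — boundary = 55.50 mm; the cube at (1.5, 4) is absent (z outside [6.5, 28]); After the difference (first − rest): none of the subtracted shapes is present at this height, so the result so far is unchanged — boundary = 55.50 mm; (rotated 40° about Z; rotation is an isometry so areas/perimeters/island counts are preserved). So its perimeter = 55.50 mm. Layer 46 (z = 11.5): the sphere: section is a regular 16-gon, circumradius = √(r²−h²) = √(10²−1.5²) = 9.887 (perimeter = 2·16·9.887·sin(180°/16) = 61.72 mm); the sphere at (-2.5, -3.5) does not reach this height (|z−center|=13.500 > r=5.5); the r=11.5 cylinder at (12, 6) contributes a regular 16-gon of circumradius 11.5 (perimeter = 2·16·11.500·sin(180°/16) = 71.79 mm); the 7.5×23.5 cube at (14.5, 15.5) contributes its full rectangle (perimeter 62.00 mm); After the difference (first − rest): starting from the r=10 sphere, the r=11.5 cylinder at (12, 6) partially overlaps it — only the 86.83 mm² overlap (of its 404.88 mm²) is removed, clipping the outline; the 7.5×23.5 cube at (14.5, 15.5) misses the remaining region (no effect) — boundary = 60.52 mm; the 25.5×13 cube at (1.5, 4) contributes its full rectangle (perimeter 77.00 mm); Taking the first minus the rest: starting from the result so far, the 25.5×13 cube at (1.5, 4) misses the remaining region (no effect) — boundary = 60.52 mm; (whole slice rotated 40° about Z — lengths, areas and connectivity unchanged). So its perimeter = 60.52 mm. Layer 46 is larger (60.52 vs 55.50 mm).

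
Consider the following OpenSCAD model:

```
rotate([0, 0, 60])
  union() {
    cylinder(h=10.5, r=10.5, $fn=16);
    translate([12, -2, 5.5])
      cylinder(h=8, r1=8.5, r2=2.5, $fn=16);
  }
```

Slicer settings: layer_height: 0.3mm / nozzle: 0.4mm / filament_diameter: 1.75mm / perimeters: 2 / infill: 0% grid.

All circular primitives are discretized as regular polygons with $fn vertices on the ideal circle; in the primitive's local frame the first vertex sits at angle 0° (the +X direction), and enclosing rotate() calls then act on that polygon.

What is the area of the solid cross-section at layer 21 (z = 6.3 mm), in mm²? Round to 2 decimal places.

At z = 6.3 mm: the r=10.5 cylinder gives a regular 16-gon of circumradius 10.5 (constant along its height) (area = (16/2)·10.500²·sin(360°/16) = 337.53 mm²); the cone at (12, -2) contributes a regular 16-gon of circumradius 7.900 (interpolated between r1=8.5 and r2=2.5 at t=0.100) (area = (16/2)·7.900²·sin(360°/16) = 191.07 mm²); Combining (union): the regions partially overlap — summed areas 528.59 mm² minus the doubly-counted overlap 55.22 mm² gives 473.37 mm² — area = 473.37 mm²; (whole slice rotated 60° about Z — lengths, areas and connectivity unchanged). Overall, the cross-section is a single solid region. Net area = 473.37 mm².

473.37 mm²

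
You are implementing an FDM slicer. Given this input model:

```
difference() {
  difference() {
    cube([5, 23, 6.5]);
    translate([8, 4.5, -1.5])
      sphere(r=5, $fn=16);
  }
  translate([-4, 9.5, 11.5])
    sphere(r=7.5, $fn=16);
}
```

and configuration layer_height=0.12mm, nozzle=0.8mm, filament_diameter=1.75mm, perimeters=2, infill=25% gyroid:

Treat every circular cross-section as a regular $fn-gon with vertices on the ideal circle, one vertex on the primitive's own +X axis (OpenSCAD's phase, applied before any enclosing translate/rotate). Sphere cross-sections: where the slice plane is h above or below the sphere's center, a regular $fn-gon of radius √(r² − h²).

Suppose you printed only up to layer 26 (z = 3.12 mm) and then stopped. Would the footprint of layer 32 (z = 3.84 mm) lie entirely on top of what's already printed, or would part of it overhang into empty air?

entirely on top

Compare the two slices. At z = 3.12: the 5×23 cube contributes its full rectangle (area 115.00 mm²); the r=5 sphere at (8, 4.5) slices to a regular 16-gon of circumradius 1.912 (√(r²−h²) with h=4.62 from center) (area = (16/2)·1.912²·sin(360°/16) = 11.19 mm²); Taking the first minus the rest: starting from the 5×23 cube (115.00 mm²), the r=5 sphere at (8, 4.5) misses the remaining region (no effect) — area = 115.00 mm²; the sphere at (-4, 9.5) is not intersected at this z (|z−center|=8.380 > r=7.5); Taking the first minus the rest: none of the subtracted shapes is present at this height, so the result so far is unchanged — area = 115.00 mm². At z = 3.84: the cube (footprint 5×23) is included at this height (area 115.00 mm²); the sphere at (8, 4.5) does not reach this height (|z−center|=5.340 > r=5); Subtracting the remaining from the first: none of the subtracted shapes is present at this height, so the 5×23 cube is unchanged — area = 115.00 mm²; the sphere at (-4, 9.5) is not intersected at this z (|z−center|=7.660 > r=7.5); Taking the first minus the rest: none of the subtracted shapes is present at this height, so that combined region is unchanged — area = 115.00 mm². Checking containment: the cross-section at z = 3.84 is a subset of the cross-section at z = 3.12.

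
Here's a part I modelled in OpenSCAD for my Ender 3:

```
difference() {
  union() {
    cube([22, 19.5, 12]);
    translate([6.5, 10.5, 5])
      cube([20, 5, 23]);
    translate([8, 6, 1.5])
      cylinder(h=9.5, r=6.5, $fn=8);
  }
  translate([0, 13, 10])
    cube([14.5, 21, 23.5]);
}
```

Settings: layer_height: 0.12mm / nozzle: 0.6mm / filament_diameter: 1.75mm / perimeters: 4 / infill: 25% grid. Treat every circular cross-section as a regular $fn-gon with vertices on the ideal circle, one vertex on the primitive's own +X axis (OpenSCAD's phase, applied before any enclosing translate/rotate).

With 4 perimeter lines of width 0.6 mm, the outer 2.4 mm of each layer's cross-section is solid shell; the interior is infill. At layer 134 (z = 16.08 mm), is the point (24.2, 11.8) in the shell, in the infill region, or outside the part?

At z = 16.08 mm: the cube is absent (z outside [0, 12]); the cube at (6.5, 10.5) (footprint 20×5) is included at this height; the cylinder at (8, 6) is not intersected at this z (z outside [1.5, 11]); Combining (union): only the 20×5 cube at (6.5, 10.5) is present, so the union is just that shape — 1 connected region; the 14.5×21 cube at (0, 13) contributes its full rectangle; Subtracting the remaining from the first: starting from that combined region, the 14.5×21 cube at (0, 13) partially overlaps it — only the 20.00 mm² overlap (of its 304.50 mm²) is removed, clipping the outline — 1 connected region. Overall, the cross-section is a single solid region. The nearest boundary edge runs (26.50, 10.50)→(6.50, 10.50); distance from the point to it = 1.30 mm. The point is inside the cross-section, 1.30 mm from the nearest boundary — within the 2.4 mm shell band (4 × 0.6).

shell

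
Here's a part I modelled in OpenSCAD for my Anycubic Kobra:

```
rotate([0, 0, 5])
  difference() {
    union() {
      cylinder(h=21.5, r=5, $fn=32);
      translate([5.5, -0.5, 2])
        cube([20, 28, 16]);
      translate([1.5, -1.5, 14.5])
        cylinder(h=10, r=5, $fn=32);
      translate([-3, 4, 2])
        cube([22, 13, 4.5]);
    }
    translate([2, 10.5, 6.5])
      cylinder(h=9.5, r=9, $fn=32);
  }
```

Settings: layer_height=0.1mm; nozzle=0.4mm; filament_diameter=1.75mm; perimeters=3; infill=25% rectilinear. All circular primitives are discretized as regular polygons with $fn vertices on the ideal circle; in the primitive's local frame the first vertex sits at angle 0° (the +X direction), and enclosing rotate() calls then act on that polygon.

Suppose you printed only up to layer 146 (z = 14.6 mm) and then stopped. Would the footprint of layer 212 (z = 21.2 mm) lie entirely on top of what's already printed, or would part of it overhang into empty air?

Compare the two slices. At z = 14.6: the r=5 cylinder contributes a regular 32-gon of circumradius 5 (area = (32/2)·5.000²·sin(360°/32) = 78.04 mm²); the 20×28 cube at (5.5, -0.5) contributes its full rectangle (area 560.00 mm²); the cylinder at (1.5, -1.5): section is a regular 32-gon, circumradius r=5 (area = (32/2)·5.000²·sin(360°/32) = 78.04 mm²); the cube at (-3, 4) is not intersected at this z (z outside [2, 6.5]); Taking the union: the regions partially overlap — summed areas 716.07 mm² minus the doubly-counted overlap 58.09 mm² gives 657.98 mm² — area = 657.98 mm²; the r=9 cylinder at (2, 10.5) gives a regular 32-gon of circumradius 9 (constant along its height) (area = (32/2)·9.000²·sin(360°/32) = 252.84 mm²); Subtracting the remaining from the first: starting from the result so far (657.98 mm²), the r=9 cylinder at (2, 10.5) partially overlaps it — only the 84.33 mm² overlap (of its 252.84 mm²) is removed, clipping the outline — area = 573.65 mm²; (rotated 5° about Z; rotation is an isometry so areas/perimeters/island counts are preserved). At z = 21.2: the r=5 cylinder gives a regular 32-gon of circumradius 5 (constant along its height) (area = (32/2)·5.000²·sin(360°/32) = 78.04 mm²); the cube at (5.5, -0.5) does not reach this height (z outside [2, 18]); the r=5 cylinder at (1.5, -1.5) gives a regular 32-gon of circumradius 5 (constant along its height) (area = (32/2)·5.000²·sin(360°/32) = 78.04 mm²); the cube at (-3, 4) is absent (z outside [2, 6.5]); Taking the union: the regions partially overlap — summed areas 156.07 mm² minus the doubly-counted overlap 57.05 mm² gives 99.02 mm² — area = 99.02 mm²; the cylinder at (2, 10.5) is not intersected at this z (z outside [6.5, 16]); Taking the first minus the rest: none of the subtracted shapes is present at this height, so that combined region is unchanged — area = 99.02 mm²; (whole slice rotated 5° about Z — lengths, areas and connectivity unchanged). Checking containment: at z = 21.2 the cross-section extends beyond the z = 14.6 cross-section by about 19.08 mm².

part overhangs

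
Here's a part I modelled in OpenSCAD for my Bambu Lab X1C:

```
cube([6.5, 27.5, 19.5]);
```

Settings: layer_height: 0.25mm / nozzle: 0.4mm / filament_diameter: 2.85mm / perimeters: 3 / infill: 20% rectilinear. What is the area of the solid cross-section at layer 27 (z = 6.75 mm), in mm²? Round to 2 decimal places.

At z = 6.75 mm: the 6.5×27.5 cube contributes its full rectangle (area 178.75 mm²). Overall, the cross-section is a single solid region. Net area = 178.75 mm².

178.75 mm²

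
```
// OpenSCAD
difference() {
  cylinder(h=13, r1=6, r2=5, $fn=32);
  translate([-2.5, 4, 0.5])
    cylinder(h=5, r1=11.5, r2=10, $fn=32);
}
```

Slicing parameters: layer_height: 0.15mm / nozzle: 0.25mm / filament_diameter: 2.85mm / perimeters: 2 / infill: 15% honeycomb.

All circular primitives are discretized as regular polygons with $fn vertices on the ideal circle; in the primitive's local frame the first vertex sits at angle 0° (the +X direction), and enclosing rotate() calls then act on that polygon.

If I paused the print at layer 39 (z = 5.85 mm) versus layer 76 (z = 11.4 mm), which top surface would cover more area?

Layer 39 (z = 5.85): the cone (r1=6→r2=5) has section circumradius 5.550 here — a regular 32-gon (area = (32/2)·5.550²·sin(360°/32) = 96.15 mm²); the cone at (-2.5, 4) is absent (z outside [0.5, 5.5]); Subtracting the remaining from the first: none of the subtracted shapes is present at this height, so the cone is unchanged — area = 96.15 mm². So its area = 96.15 mm². Layer 76 (z = 11.4): the cone: at t=0.877 of its height the radius interpolates to r₁+(r₂−r₁)t = 5.123, giving a regular 32-gon of that circumradius (area = (32/2)·5.123²·sin(360°/32) = 81.93 mm²); the cone at (-2.5, 4) does not reach this height (z outside [0.5, 5.5]); After the difference (first − rest): none of the subtracted shapes is present at this height, so the cone is unchanged — area = 81.93 mm². So its area = 81.93 mm². Layer 39 is larger (96.15 vs 81.93 mm²).

layer 39 (z = 5.85 mm)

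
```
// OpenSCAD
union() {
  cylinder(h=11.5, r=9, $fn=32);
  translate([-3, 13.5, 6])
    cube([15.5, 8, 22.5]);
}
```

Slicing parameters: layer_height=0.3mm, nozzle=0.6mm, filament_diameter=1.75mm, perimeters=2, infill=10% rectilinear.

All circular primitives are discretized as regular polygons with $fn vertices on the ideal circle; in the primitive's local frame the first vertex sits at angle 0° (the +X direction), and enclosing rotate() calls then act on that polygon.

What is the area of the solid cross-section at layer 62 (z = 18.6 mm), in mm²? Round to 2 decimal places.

At z = 18.6 mm: the cylinder is absent (z outside [0, 11.5]); the 15.5×8 cube at (-3, 13.5) contributes its full rectangle (area 124.00 mm²); Taking the union: only the 15.5×8 cube at (-3, 13.5) is present, so the union is just that shape — area = 124.00 mm². Overall, the cross-section is a single solid region. Net area = 124.00 mm².

124.00 mm²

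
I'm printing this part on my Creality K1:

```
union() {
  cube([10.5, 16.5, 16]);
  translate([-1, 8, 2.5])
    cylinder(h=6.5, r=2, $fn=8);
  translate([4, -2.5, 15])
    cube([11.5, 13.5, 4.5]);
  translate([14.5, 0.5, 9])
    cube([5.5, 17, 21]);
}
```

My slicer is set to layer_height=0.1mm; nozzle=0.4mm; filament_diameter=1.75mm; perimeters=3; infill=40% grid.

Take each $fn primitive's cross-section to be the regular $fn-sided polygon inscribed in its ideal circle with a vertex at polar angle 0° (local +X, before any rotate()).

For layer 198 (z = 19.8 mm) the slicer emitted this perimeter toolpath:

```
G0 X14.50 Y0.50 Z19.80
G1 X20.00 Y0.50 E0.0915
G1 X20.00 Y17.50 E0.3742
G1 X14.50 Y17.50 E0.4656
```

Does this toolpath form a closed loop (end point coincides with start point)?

no

Start point (G0): (14.50, 0.50). End point (last G1): the path does not return to the start — open.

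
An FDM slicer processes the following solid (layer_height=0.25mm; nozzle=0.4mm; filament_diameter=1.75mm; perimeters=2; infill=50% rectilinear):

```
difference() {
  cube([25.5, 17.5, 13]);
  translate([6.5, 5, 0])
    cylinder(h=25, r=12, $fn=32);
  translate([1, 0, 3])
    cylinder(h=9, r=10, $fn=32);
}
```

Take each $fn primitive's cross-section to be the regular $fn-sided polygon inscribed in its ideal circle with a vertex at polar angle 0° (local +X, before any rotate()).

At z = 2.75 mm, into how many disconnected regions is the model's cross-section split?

1

At z = 2.75 mm: the cube is present — its section is the full 25.5×17.5 rectangle; the r=12 cylinder at (6.5, 5) gives a regular 32-gon of circumradius 12 (constant along its height); the cylinder at (1, 0) does not reach this height (z outside [3, 12]); Taking the first minus the rest: starting from the 25.5×17.5 cube, the r=12 cylinder at (6.5, 5) partially overlaps it — only the 276.62 mm² overlap (of its 449.49 mm²) is removed, clipping the outline — 1 connected region. The result has 1 disconnected region.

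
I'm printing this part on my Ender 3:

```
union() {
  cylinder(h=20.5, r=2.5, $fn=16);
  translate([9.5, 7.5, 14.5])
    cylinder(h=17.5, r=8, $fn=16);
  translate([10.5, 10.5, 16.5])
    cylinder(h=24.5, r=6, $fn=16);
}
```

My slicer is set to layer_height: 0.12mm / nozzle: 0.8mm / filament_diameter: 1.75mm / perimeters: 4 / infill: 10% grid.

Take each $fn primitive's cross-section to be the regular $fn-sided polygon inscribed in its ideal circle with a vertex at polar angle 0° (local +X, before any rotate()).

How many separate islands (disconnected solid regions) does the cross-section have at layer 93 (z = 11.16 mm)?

At z = 11.16 mm: the r=2.5 cylinder gives a regular 16-gon of circumradius 2.5 (constant along its height); the cylinder at (9.5, 7.5) is not intersected at this z (z outside [14.5, 32]); the cylinder at (10.5, 10.5) is not intersected at this z (z outside [16.5, 41]); Taking the union: only the r=2.5 cylinder is present, so the union is just that shape — 1 connected region. Overall, the cross-section is a single solid region. Island count = 1.

1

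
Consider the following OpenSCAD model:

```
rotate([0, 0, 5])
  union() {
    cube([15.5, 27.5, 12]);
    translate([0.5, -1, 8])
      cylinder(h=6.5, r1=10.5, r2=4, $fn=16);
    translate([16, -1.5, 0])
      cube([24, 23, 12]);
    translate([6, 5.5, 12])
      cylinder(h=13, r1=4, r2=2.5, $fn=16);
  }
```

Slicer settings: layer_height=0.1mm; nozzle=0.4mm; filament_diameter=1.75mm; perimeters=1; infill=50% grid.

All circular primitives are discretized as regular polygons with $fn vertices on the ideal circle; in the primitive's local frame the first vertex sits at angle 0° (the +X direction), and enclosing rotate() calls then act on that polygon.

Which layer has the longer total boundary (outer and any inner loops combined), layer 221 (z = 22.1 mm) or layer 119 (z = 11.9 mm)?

layer 119 (z = 11.9 mm)

Layer 221 (z = 22.1): the cube is not intersected at this z (z outside [0, 12]); the cone at (0.5, -1) is not intersected at this z (z outside [8, 14.5]); the cube at (16, -1.5) does not reach this height (z outside [0, 12]); the cone at (6, 5.5) contributes a regular 16-gon of circumradius 2.835 (interpolated between r1=4 and r2=2.5 at t=0.777) (perimeter = 2·16·2.835·sin(180°/16) = 17.70 mm); Combining (union): only the cone at (6, 5.5) is present, so the union is just that shape — boundary = 17.70 mm; (rotated 5° about Z; rotation is an isometry so areas/perimeters/island counts are preserved). So its perimeter = 17.70 mm. Layer 119 (z = 11.9): the cube is present — its section is the full 15.5×27.5 rectangle (perimeter 86.00 mm); the cone at (0.5, -1) (r1=10.5→r2=4) has section circumradius 6.600 here — a regular 16-gon (perimeter = 2·16·6.600·sin(180°/16) = 41.20 mm); the cube at (16, -1.5) is present — its section is the full 24×23 rectangle (perimeter 94.00 mm); the cone at (6, 5.5) does not reach this height (z outside [12, 25]); Merging all regions: the regions partially overlap (shared area 29.61 mm²), so the edge portions inside another operand are dropped and the merged outline is re-measured after clipping — boundary = 199.01 mm; (rotated 5° about Z; rotation is an isometry so areas/perimeters/island counts are preserved). So its perimeter = 199.01 mm. Layer 119 is larger (199.01 vs 17.70 mm).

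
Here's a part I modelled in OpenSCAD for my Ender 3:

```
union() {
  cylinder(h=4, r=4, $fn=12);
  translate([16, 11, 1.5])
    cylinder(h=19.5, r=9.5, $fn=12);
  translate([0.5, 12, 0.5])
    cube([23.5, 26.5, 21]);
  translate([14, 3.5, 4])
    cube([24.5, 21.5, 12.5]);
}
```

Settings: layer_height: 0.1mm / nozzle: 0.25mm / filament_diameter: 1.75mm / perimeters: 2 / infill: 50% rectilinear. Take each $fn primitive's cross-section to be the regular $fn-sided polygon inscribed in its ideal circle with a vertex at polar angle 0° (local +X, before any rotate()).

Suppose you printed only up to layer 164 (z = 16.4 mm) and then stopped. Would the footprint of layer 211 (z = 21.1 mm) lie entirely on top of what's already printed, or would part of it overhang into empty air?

entirely on top

Compare the two slices. At z = 16.4: the cylinder is not intersected at this z (z outside [0, 4]); the r=9.5 cylinder at (16, 11) contributes a regular 12-gon of circumradius 9.5 (area = (12/2)·9.500²·sin(360°/12) = 270.75 mm²); the cube at (0.5, 12) (footprint 23.5×26.5) is included at this height (area 622.75 mm²); the cube at (14, 3.5) (footprint 24.5×21.5) is included at this height (area 526.75 mm²); Taking the union: the regions partially overlap — summed areas 1420.25 mm² minus the doubly-counted overlap 333.95 mm² gives 1086.30 mm² — area = 1086.30 mm². At z = 21.1: the cylinder is not intersected at this z (z outside [0, 4]); the cylinder at (16, 11) is absent (z outside [1.5, 21]); the 23.5×26.5 cube at (0.5, 12) contributes its full rectangle (area 622.75 mm²); the cube at (14, 3.5) is not intersected at this z (z outside [4, 16.5]); Combining (union): only the 23.5×26.5 cube at (0.5, 12) is present, so the union is just that shape — area = 622.75 mm². Checking containment: the cross-section at z = 21.1 is a subset of the cross-section at z = 16.4.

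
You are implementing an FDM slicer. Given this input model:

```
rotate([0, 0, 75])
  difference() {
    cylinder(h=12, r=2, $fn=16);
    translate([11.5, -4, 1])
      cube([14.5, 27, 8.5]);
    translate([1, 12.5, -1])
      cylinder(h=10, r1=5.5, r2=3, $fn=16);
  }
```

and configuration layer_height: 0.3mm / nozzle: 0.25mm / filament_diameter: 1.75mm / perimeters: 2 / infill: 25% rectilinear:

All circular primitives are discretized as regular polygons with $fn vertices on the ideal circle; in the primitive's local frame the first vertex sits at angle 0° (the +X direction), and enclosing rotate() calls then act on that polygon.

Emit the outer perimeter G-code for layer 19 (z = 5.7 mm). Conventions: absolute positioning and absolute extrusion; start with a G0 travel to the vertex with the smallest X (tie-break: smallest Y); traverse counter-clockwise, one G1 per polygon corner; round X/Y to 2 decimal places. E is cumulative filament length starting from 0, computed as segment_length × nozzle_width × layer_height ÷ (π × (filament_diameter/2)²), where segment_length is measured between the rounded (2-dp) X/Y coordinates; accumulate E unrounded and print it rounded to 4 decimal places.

G0 X-1.98 Y-0.26 Z5.70
G1 X-1.73 Y-1.00 E0.0244
G1 X-1.22 Y-1.59 E0.0487
G1 X-0.52 Y-1.93 E0.0729
G1 X0.26 Y-1.98 E0.0973
G1 X1.00 Y-1.73 E0.1217
G1 X1.59 Y-1.22 E0.1460
G1 X1.93 Y-0.52 E0.1702
G1 X1.98 Y0.26 E0.1946
G1 X1.73 Y1.00 E0.2190
G1 X1.22 Y1.59 E0.2433
G1 X0.52 Y1.93 E0.2676
G1 X-0.26 Y1.98 E0.2919
G1 X-1.00 Y1.73 E0.3163
G1 X-1.59 Y1.22 E0.3406
G1 X-1.93 Y0.52 E0.3649
G1 X-1.98 Y-0.26 E0.3892

At z = 5.7 mm: the r=2 cylinder gives a regular 16-gon of circumradius 2 (constant along its height); the cube at (11.5, -4) (footprint 14.5×27) is included at this height; the cone at (1, 12.5) contributes a regular 16-gon of circumradius 3.825 (interpolated between r1=5.5 and r2=3 at t=0.670); Subtracting the remaining from the first: starting from the r=2 cylinder, the 14.5×27 cube at (11.5, -4) misses the remaining region (no effect); the cone at (1, 12.5) misses the remaining region (no effect) — 1 connected region; (rotated 75° about Z; rotation is an isometry so areas/perimeters/island counts are preserved). The outline is a single polygon with 16 vertices. Extrusion per mm of travel: 0.25 × 0.3 / (π × 0.875²) = 0.031181. Accumulating E over each segment gives final E = 0.3892.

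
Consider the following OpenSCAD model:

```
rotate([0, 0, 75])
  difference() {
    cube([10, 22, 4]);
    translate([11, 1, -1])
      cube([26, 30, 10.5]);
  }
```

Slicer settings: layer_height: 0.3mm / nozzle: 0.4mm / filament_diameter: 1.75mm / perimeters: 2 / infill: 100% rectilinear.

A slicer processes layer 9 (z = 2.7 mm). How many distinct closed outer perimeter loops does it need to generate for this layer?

At z = 2.7 mm: the cube (footprint 10×22) is included at this height; the cube at (11, 1) (footprint 26×30) is included at this height; Subtracting the remaining from the first: starting from the 10×22 cube, the 26×30 cube at (11, 1) misses the remaining region (no effect) — 1 connected region; (whole slice rotated 75° about Z — lengths, areas and connectivity unchanged). The result has 1 disconnected region.

1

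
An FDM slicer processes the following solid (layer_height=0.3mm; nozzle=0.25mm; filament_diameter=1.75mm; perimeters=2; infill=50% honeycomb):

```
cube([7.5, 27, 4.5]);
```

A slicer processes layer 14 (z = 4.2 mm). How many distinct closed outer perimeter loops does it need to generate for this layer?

At z = 4.2 mm: the cube is present — its section is the full 7.5×27 rectangle. The result has 1 disconnected region.

1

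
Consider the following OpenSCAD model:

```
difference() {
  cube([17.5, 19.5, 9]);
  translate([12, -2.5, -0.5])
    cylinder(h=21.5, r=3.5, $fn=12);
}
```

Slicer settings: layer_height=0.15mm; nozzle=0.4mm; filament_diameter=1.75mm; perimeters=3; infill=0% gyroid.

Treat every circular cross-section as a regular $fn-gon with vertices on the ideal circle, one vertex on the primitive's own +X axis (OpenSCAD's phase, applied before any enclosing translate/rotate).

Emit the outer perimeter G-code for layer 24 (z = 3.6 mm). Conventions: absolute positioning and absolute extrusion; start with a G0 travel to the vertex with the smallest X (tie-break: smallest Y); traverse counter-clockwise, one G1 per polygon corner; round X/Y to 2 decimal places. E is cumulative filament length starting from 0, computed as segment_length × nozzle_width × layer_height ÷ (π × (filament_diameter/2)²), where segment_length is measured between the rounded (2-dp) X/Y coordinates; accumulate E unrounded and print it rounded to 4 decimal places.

At z = 3.6 mm: the 17.5×19.5 cube contributes its full rectangle; the cylinder at (12, -2.5): section is a regular 12-gon, circumradius r=3.5; Subtracting the remaining from the first: starting from the 17.5×19.5 cube, the r=3.5 cylinder at (12, -2.5) partially overlaps it — only the 2.96 mm² overlap (of its 36.75 mm²) is removed, clipping the outline — 1 connected region. The outline is a single polygon with 9 vertices. Extrusion per mm of travel: 0.4 × 0.15 / (π × 0.875²) = 0.024945. Accumulating E over each segment gives final E = 1.8600.

G0 X0.00 Y0.00 Z3.60
G1 X9.72 Y0.00 E0.2425
G1 X10.25 Y0.53 E0.2612
G1 X12.00 Y1.00 E0.3064
G1 X13.75 Y0.53 E0.3516
G1 X14.28 Y0.00 E0.3703
G1 X17.50 Y0.00 E0.4506
G1 X17.50 Y19.50 E0.9370
G1 X0.00 Y19.50 E1.3736
G1 X0.00 Y0.00 E1.8600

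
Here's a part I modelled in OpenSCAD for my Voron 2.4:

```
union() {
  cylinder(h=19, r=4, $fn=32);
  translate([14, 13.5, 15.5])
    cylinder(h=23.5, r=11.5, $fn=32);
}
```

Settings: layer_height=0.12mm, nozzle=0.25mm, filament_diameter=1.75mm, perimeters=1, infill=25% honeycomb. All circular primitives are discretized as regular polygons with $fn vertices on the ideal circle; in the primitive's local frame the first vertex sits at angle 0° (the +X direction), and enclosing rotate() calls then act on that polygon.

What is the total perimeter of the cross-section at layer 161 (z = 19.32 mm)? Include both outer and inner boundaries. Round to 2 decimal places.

72.14 mm

At z = 19.32 mm: the cylinder is absent (z outside [0, 19]); the cylinder at (14, 13.5): section is a regular 32-gon, circumradius r=11.5 (perimeter = 2·32·11.500·sin(180°/32) = 72.14 mm); Taking the union: only the r=11.5 cylinder at (14, 13.5) is present, so the union is just that shape — boundary = 72.14 mm. Overall, the cross-section is a single solid region. Total boundary length (outer) = 72.14 mm.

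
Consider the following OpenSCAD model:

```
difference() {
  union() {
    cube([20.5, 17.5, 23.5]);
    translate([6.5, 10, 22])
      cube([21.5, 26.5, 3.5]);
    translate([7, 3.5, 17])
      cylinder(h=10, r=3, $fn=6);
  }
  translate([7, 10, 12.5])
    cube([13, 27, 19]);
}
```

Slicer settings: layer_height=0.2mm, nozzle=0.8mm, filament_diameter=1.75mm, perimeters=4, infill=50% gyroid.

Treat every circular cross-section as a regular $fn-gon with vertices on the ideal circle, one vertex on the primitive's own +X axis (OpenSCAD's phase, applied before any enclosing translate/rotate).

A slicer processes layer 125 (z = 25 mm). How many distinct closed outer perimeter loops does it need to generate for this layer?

At z = 25 mm: the cube is not intersected at this z (z outside [0, 23.5]); the cube at (6.5, 10) (footprint 21.5×26.5) is included at this height; the cylinder at (7, 3.5): section is a regular 6-gon, circumradius r=3; Taking the union: the 2 present regions are separate (no shared area or edge), so areas and boundary lengths simply add and each stays a separate island — 2 connected regions; the cube at (7, 10) is present — its section is the full 13×27 rectangle; Subtracting the remaining from the first: starting from the result so far, the 13×27 cube at (7, 10) partially overlaps it — only the 344.50 mm² overlap (of its 351.00 mm²) is removed, clipping the outline — 3 connected regions. The result has 3 disconnected regions.

3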